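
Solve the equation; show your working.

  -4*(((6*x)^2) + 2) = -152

Step 1. [-4*(((6*x)^2) + 2) = -152] divide by the outer -4 ⇒ div: ((6*x)^2) + 2 = 38.
Step 2. [((6*x)^2) + 2 = 38] +2 is outermost — subtract 2 both sides. So sub: (6*x)^2 = 36.
Step 3. [(6*x)^2 = 36] √ both sides: 36 ≥ 0 gives two branches ⇒ sqrt: 6*x = 6 or -6.
Step 4. [6*x = 6 or -6] LHS = 6·(…); ÷6 both sides. So div: x = 1 or -1.

Answer: x ∈ {-1, 1}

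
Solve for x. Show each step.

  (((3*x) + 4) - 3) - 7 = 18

Step 1. [(((3*x) + 4) - 3) - 7 = 18] the outer -7 inverts by adding 7. So sub: ((3*x) + 4) - 3 = 25.
Step 2. [((3*x) + 4) - 3 = 25] the outer -3 inverts by adding 3. So sub: (3*x) + 4 = 28.
Step 3. [(3*x) + 4 = 28] +4 is outermost — subtract 4 both sides ⇒ sub: 3*x = 24.
Step 4. [3*x = 24] divide by the outer 3. So div: x = 8.

Answer: x ∈ {8}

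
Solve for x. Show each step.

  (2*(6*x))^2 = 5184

Step 1. [(2*(6*x))^2 = 5184] √ both sides: 5184 ≥ 0 gives two branches ⇒ sqrt: 2*(6*x) = 72 or -72.
Step 2. [2*(6*x) = 72 or -72] 2 out front; divide by 2, so div: 6*x = 36 or -36.
Step 3. [6*x = 36 or -36] leading coefficient 6: divide by 6, so div: x = 6 or -6.

Answer: x ∈ {-6, 6}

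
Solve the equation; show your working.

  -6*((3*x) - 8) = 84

Step 1. [-6*((3*x) - 8) = 84] leading coefficient -6: divide by -6. So div: (3*x) - 8 = -14.
Step 2. [(3*x) - 8 = -14] 8 comes off first (add 8). So sub: 3*x = -6.
Step 3. [3*x = -6] leading coefficient 3: divide by 3, so div: x = -2.

Answer: x ∈ {-2}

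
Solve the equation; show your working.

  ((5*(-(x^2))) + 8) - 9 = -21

Step 1. [((5*(-(x^2))) + 8) - 9 = -21] -9 is outermost — add 9 both sides, so sub: (5*(-(x^2))) + 8 = -12.
Step 2. [(5*(-(x^2))) + 8 = -12] the outer +8 inverts by subtracting 8 ⇒ sub: 5*(-(x^2)) = -20.
Step 3. [5*(-(x^2)) = -20] leading coefficient 5: divide by 5, so div: -(x^2) = -4.
Step 4. [-(x^2) = -4] LHS negated; negate both sides. So neg: x^2 = 4.
Step 5. [x^2 = 4] √ both sides: 4 ≥ 0 gives two branches. So sqrt: x = 2 or -2.

Answer: x ∈ {-2, 2}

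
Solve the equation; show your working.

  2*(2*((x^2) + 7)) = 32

Step 1. [2*(2*((x^2) + 7)) = 32] leading coefficient 2: divide by 2. So div: 2*((x^2) + 7) = 16.
Step 2. [2*((x^2) + 7) = 16] leading coefficient 2: divide by 2 ⇒ div: (x^2) + 7 = 8.
Step 3. [(x^2) + 7 = 8] +7 is outermost — subtract 7 both sides ⇒ sub: x^2 = 1.
Step 4. [x^2 = 1] √ both sides: 1 ≥ 0 gives two branches, so sqrt: x = 1 or -1.

Answer: x ∈ {-1, 1}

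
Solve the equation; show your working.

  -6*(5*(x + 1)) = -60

Step 1. [-6*(5*(x + 1)) = -60] divide by the outer -6 ⇒ div: 5*(x + 1) = 10.
Step 2. [5*(x + 1) = 10] LHS = 5·(…); ÷5 both sides. So div: x + 1 = 2.
Step 3. [x + 1 = 2] subtract 1: x sits inside (… + 1) ⇒ sub: x = 1.

Answer: x ∈ {1}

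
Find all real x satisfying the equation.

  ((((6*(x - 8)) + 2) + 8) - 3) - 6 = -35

Step 1. [((((6*(x - 8)) + 2) + 8) - 3) - 6 = -35] the outer -6 inverts by adding 6 ⇒ sub: (((6*(x - 8)) + 2) + 8) - 3 = -29.
Step 2. [(((6*(x - 8)) + 2) + 8) - 3 = -29] the outer -3 inverts by adding 3, so sub: ((6*(x - 8)) + 2) + 8 = -26.
Step 3. [((6*(x - 8)) + 2) + 8 = -26] the outer +8 inverts by subtracting 8. So sub: (6*(x - 8)) + 2 = -34.
Step 4. [(6*(x - 8)) + 2 = -34] 2 comes off first (subtract 2). So sub: 6*(x - 8) = -36.
Step 5. [6*(x - 8) = -36] 6 out front; divide by 6, so div: x - 8 = -6.
Step 6. [x - 8 = -6] peel the -8: add 8 from each side ⇒ sub: x = 2.

Answer: x ∈ {2}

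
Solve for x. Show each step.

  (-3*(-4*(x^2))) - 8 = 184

Step 1. [(-3*(-4*(x^2))) - 8 = 184] add 8: x sits inside (… - 8). So sub: -3*(-4*(x^2)) = 192.
Step 2. [-3*(-4*(x^2)) = 192] LHS = -3·(…); ÷-3 both sides, so div: -4*(x^2) = -64.
Step 3. [-4*(x^2) = -64] leading coefficient -4: divide by -4 ⇒ div: x^2 = 16.
Step 4. [x^2 = 16] √ both sides: 16 ≥ 0 gives two branches, so sqrt: x = 4 or -4.

Answer: x ∈ {-4, 4}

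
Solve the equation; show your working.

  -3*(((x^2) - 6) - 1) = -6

Step 1. [-3*(((x^2) - 6) - 1) = -6] divide by the outer -3. So div: ((x^2) - 6) - 1 = 2.
Step 2. [((x^2) - 6) - 1 = 2] add 1: x sits inside (… - 1). So sub: (x^2) - 6 = 3.
Step 3. [(x^2) - 6 = 3] the outer -6 inverts by adding 6, so sub: x^2 = 9.
Step 4. [x^2 = 9] LHS squared, RHS 9 ≥ 0: apply √ (±) ⇒ sqrt: x = 3 or -3.

Answer: x ∈ {-3, 3}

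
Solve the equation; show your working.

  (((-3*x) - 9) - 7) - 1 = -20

Step 1. [(((-3*x) - 9) - 7) - 1 = -20] -1 is outermost — add 1 both sides. So sub: ((-3*x) - 9) - 7 = -19.
Step 2. [((-3*x) - 9) - 7 = -19] add 7: x sits inside (… - 7) ⇒ sub: (-3*x) - 9 = -12.
Step 3. [(-3*x) - 9 = -12] 9 comes off first (add 9), so sub: -3*x = -3.
Step 4. [-3*x = -3] LHS = -3·(…); ÷-3 both sides, so div: x = 1.

Answer: x ∈ {1}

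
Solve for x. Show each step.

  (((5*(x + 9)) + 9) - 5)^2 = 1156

Step 1. [(((5*(x + 9)) + 9) - 5)^2 = 1156] √ both sides: 1156 ≥ 0 gives two branches, so sqrt: ((5*(x + 9)) + 9) - 5 = 34 or -34.
Step 2. [((5*(x + 9)) + 9) - 5 = 34 or -34] add 5: x sits inside (… - 5), so sub: (5*(x + 9)) + 9 = 39 or -29.
Step 3. [(5*(x + 9)) + 9 = 39 or -29] subtract 9: x sits inside (… + 9). So sub: 5*(x + 9) = 30 or -38.
Step 4. [5*(x + 9) = 30 or -38] leading coefficient 5: divide by 5. So div: x + 9 = 6 or -38/5.
Step 5. [x + 9 = 6 or -38/5] peel the +9: subtract 9 from each side ⇒ sub: x = -3 or -83/5.

Answer: x ∈ {-83/5, -3}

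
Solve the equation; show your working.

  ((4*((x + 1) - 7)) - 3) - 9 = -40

Step 1. [((4*((x + 1) - 7)) - 3) - 9 = -40] -9 is outermost — add 9 both sides, so sub: (4*((x + 1) - 7)) - 3 = -31.
Step 2. [(4*((x + 1) - 7)) - 3 = -31] peel the -3: add 3 from each side. So sub: 4*((x + 1) - 7) = -28.
Step 3. [4*((x + 1) - 7) = -28] 4·(inner) — divide through by 4 ⇒ div: (x + 1) - 7 = -7.
Step 4. [(x + 1) - 7 = -7] -7 is outermost — add 7 both sides. So sub: x + 1 = 0.
Step 5. [x + 1 = 0] peel the +1: subtract 1 from each side, so sub: x = -1.

Answer: x ∈ {-1}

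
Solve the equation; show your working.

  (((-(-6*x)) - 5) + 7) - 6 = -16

Step 1. [(((-(-6*x)) - 5) + 7) - 6 = -16] 6 comes off first (add 6) ⇒ sub: ((-(-6*x)) - 5) + 7 = -10.
Step 2. [((-(-6*x)) - 5) + 7 = -10] the outer +7 inverts by subtracting 7, so sub: (-(-6*x)) - 5 = -17.
Step 3. [(-(-6*x)) - 5 = -17] peel the -5: add 5 from each side. So sub: -(-6*x) = -12.
Step 4. [-(-6*x) = -12] LHS negated; negate both sides ⇒ neg: -6*x = 12.
Step 5. [-6*x = 12] LHS = -6·(…); ÷-6 both sides. So div: x = -2.

Answer: x ∈ {-2}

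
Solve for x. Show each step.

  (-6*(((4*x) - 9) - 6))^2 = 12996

Step 1. [(-6*(((4*x) - 9) - 6))^2 = 12996] √ both sides: 12996 ≥ 0 gives two branches ⇒ sqrt: -6*(((4*x) - 9) - 6) = 114 or -114.
Step 2. [-6*(((4*x) - 9) - 6) = 114 or -114] leading coefficient -6: divide by -6 ⇒ div: ((4*x) - 9) - 6 = -19 or 19.
Step 3. [((4*x) - 9) - 6 = -19 or 19] add 6: x sits inside (… - 6) ⇒ sub: (4*x) - 9 = -13 or 25.
Step 4. [(4*x) - 9 = -13 or 25] add 9: x sits inside (… - 9). So sub: 4*x = -4 or 34.
Step 5. [4*x = -4 or 34] LHS = 4·(…); ÷4 both sides ⇒ div: x = -1 or 17/2.

Answer: x ∈ {-1, 17/2}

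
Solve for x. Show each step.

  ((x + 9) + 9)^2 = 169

Step 1. [((x + 9) + 9)^2 = 169] √ both sides: 169 ≥ 0 gives two branches, so sqrt: (x + 9) + 9 = 13 or -13.
Step 2. [(x + 9) + 9 = 13 or -13] +9 is outermost — subtract 9 both sides. So sub: x + 9 = 4 or -22.
Step 3. [x + 9 = 4 or -22] 9 comes off first (subtract 9) ⇒ sub: x = -5 or -31.

Answer: x ∈ {-31, -5}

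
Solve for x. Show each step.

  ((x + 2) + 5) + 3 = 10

Step 1. [((x + 2) + 5) + 3 = 10] peel the +3: subtract 3 from each side ⇒ sub: (x + 2) + 5 = 7.
Step 2. [(x + 2) + 5 = 7] peel the +5: subtract 5 from each side ⇒ sub: x + 2 = 2.
Step 3. [x + 2 = 2] +2 is outermost — subtract 2 both sides. So sub: x = 0.

Answer: x ∈ {0}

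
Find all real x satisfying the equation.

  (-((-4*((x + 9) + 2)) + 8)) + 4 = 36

Step 1. [(-((-4*((x + 9) + 2)) + 8)) + 4 = 36] 4 comes off first (subtract 4), so sub: -((-4*((x + 9) + 2)) + 8) = 32.
Step 2. [-((-4*((x + 9) + 2)) + 8) = 32] flip signs both sides ⇒ neg: (-4*((x + 9) + 2)) + 8 = -32.
Step 3. [(-4*((x + 9) + 2)) + 8 = -32] +8 is outermost — subtract 8 both sides ⇒ sub: -4*((x + 9) + 2) = -40.
Step 4. [-4*((x + 9) + 2) = -40] -4·(inner) — divide through by -4. So div: (x + 9) + 2 = 10.
Step 5. [(x + 9) + 2 = 10] the outer +2 inverts by subtracting 2, so sub: x + 9 = 8.
Step 6. [x + 9 = 8] the outer +9 inverts by subtracting 9, so sub: x = -1.

Answer: x ∈ {-1}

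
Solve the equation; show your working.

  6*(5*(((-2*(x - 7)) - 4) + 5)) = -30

Step 1. [6*(5*(((-2*(x - 7)) - 4) + 5)) = -30] LHS = 6·(…); ÷6 both sides, so div: 5*(((-2*(x - 7)) - 4) + 5) = -5.
Step 2. [5*(((-2*(x - 7)) - 4) + 5) = -5] 5 out front; divide by 5 ⇒ div: ((-2*(x - 7)) - 4) + 5 = -1.
Step 3. [((-2*(x - 7)) - 4) + 5 = -1] the outer +5 inverts by subtracting 5 ⇒ sub: (-2*(x - 7)) - 4 = -6.
Step 4. [(-2*(x - 7)) - 4 = -6] common factor -2 (LHS and -6) — divide through, so factor: (x - 7) + 2 = 3.
Step 5. [(x - 7) + 2 = 3] +2 is outermost — subtract 2 both sides ⇒ sub: x - 7 = 1.
Step 6. [x - 7 = 1] the outer -7 inverts by adding 7 ⇒ sub: x = 8.

Answer: x ∈ {8}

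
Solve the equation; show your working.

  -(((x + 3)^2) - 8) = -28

Step 1. [-(((x + 3)^2) - 8) = -28] LHS negated; negate both sides ⇒ neg: ((x + 3)^2) - 8 = 28.
Step 2. [((x + 3)^2) - 8 = 28] peel the -8: add 8 from each side, so sub: (x + 3)^2 = 36.
Step 3. [(x + 3)^2 = 36] LHS squared, RHS 36 ≥ 0: apply √ (±). So sqrt: x + 3 = 6 or -6.
Step 4. [x + 3 = 6 or -6] +3 is outermost — subtract 3 both sides. So sub: x = 3 or -9.

Answer: x ∈ {-9, 3}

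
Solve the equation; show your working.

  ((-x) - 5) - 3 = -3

Step 1. [((-x) - 5) - 3 = -3] -3 is outermost — add 3 both sides. So sub: (-x) - 5 = 0.
Step 2. [(-x) - 5 = 0] -5 is outermost — add 5 both sides ⇒ sub: -x = 5.
Step 3. [-x = 5] LHS negated; negate both sides ⇒ neg: x = -5.

Answer: x ∈ {-5}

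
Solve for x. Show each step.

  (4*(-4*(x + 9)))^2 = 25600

Step 1. [(4*(-4*(x + 9)))^2 = 25600] 25600 ≥ 0, LHS is (·)² — take ±√, so sqrt: 4*(-4*(x + 9)) = 160 or -160.
Step 2. [4*(-4*(x + 9)) = 160 or -160] leading coefficient 4: divide by 4. So div: -4*(x + 9) = 40 or -40.
Step 3. [-4*(x + 9) = 40 or -40] LHS = -4·(…); ÷-4 both sides ⇒ div: x + 9 = -10 or 10.
Step 4. [x + 9 = -10 or 10] subtract 9: x sits inside (… + 9) ⇒ sub: x = -19 or 1.

Answer: x ∈ {-19, 1}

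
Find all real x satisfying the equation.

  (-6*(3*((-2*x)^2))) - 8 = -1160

Step 1. [(-6*(3*((-2*x)^2))) - 8 = -1160] add 8: x sits inside (… - 8), so sub: -6*(3*((-2*x)^2)) = -1152.
Step 2. [-6*(3*((-2*x)^2)) = -1152] -6·(inner) — divide through by -6, so div: 3*((-2*x)^2) = 192.
Step 3. [3*((-2*x)^2) = 192] divide by the outer 3 ⇒ div: (-2*x)^2 = 64.
Step 4. [(-2*x)^2 = 64] 64 ≥ 0, LHS is (·)² — take ±√. So sqrt: -2*x = 8 or -8.
Step 5. [-2*x = 8 or -8] leading coefficient -2: divide by -2, so div: x = -4 or 4.

Answer: x ∈ {-4, 4}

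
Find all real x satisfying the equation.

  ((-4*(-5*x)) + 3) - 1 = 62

Step 1. [((-4*(-5*x)) + 3) - 1 = 62] the outer -1 inverts by adding 1, so sub: (-4*(-5*x)) + 3 = 63.
Step 2. [(-4*(-5*x)) + 3 = 63] 3 comes off first (subtract 3) ⇒ sub: -4*(-5*x) = 60.
Step 3. [-4*(-5*x) = 60] -4·(inner) — divide through by -4. So div: -5*x = -15.
Step 4. [-5*x = -15] LHS = -5·(…); ÷-5 both sides, so div: x = 3.

Answer: x ∈ {3}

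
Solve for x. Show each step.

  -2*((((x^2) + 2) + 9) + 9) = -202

Step 1. [-2*((((x^2) + 2) + 9) + 9) = -202] LHS = -2·(…); ÷-2 both sides. So div: (((x^2) + 2) + 9) + 9 = 101.
Step 2. [(((x^2) + 2) + 9) + 9 = 101] +9 is outermost — subtract 9 both sides ⇒ sub: ((x^2) + 2) + 9 = 92.
Step 3. [((x^2) + 2) + 9 = 92] subtract 9: x sits inside (… + 9). So sub: (x^2) + 2 = 83.
Step 4. [(x^2) + 2 = 83] the outer +2 inverts by subtracting 2. So sub: x^2 = 81.
Step 5. [x^2 = 81] LHS squared, RHS 81 ≥ 0: apply √ (±). So sqrt: x = 9 or -9.

Answer: x ∈ {-9, 9}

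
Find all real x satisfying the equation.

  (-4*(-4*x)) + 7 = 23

Step 1. [(-4*(-4*x)) + 7 = 23] +7 is outermost — subtract 7 both sides ⇒ sub: -4*(-4*x) = 16.
Step 2. [-4*(-4*x) = 16] divide by the outer -4, so div: -4*x = -4.
Step 3. [-4*x = -4] LHS = -4·(…); ÷-4 both sides ⇒ div: x = 1.

Answer: x ∈ {1}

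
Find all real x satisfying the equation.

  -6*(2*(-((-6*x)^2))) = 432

Step 1. [-6*(2*(-((-6*x)^2))) = 432] divide by the outer -6 ⇒ div: 2*(-((-6*x)^2)) = -72.
Step 2. [2*(-((-6*x)^2)) = -72] 2·(inner) — divide through by 2. So div: -((-6*x)^2) = -36.
Step 3. [-((-6*x)^2) = -36] flip signs both sides. So neg: (-6*x)^2 = 36.
Step 4. [(-6*x)^2 = 36] LHS squared, RHS 36 ≥ 0: apply √ (±). So sqrt: -6*x = 6 or -6.
Step 5. [-6*x = 6 or -6] LHS = -6·(…); ÷-6 both sides. So div: x = -1 or 1.

Answer: x ∈ {-1, 1}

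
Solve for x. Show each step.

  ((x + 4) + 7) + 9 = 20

Step 1. [((x + 4) + 7) + 9 = 20] subtract 9: x sits inside (… + 9), so sub: (x + 4) + 7 = 11.
Step 2. [(x + 4) + 7 = 11] +7 is outermost — subtract 7 both sides, so sub: x + 4 = 4.
Step 3. [x + 4 = 4] 4 comes off first (subtract 4). So sub: x = 0.

Answer: x ∈ {0}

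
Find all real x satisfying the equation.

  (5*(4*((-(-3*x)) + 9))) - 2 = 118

Step 1. [(5*(4*((-(-3*x)) + 9))) - 2 = 118] peel the -2: add 2 from each side ⇒ sub: 5*(4*((-(-3*x)) + 9)) = 120.
Step 2. [5*(4*((-(-3*x)) + 9)) = 120] 5·(inner) — divide through by 5. So div: 4*((-(-3*x)) + 9) = 24.
Step 3. [4*((-(-3*x)) + 9) = 24] 4 out front; divide by 4 ⇒ div: (-(-3*x)) + 9 = 6.
Step 4. [(-(-3*x)) + 9 = 6] the outer +9 inverts by subtracting 9 ⇒ sub: -(-3*x) = -3.
Step 5. [-(-3*x) = -3] flip signs both sides ⇒ neg: -3*x = 3.
Step 6. [-3*x = 3] -3 out front; divide by -3 ⇒ div: x = -1.

Answer: x ∈ {-1}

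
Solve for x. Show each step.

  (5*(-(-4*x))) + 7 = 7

Step 1. [(5*(-(-4*x))) + 7 = 7] 7 comes off first (subtract 7). So sub: 5*(-(-4*x)) = 0.
Step 2. [5*(-(-4*x)) = 0] leading coefficient 5: divide by 5, so div: -(-4*x) = 0.
Step 3. [-(-4*x) = 0] LHS negated; negate both sides. So neg: -4*x = 0.
Step 4. [-4*x = 0] -4 out front; divide by -4 ⇒ div: x = 0.

Answer: x ∈ {0}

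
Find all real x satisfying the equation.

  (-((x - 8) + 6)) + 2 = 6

Step 1. [(-((x - 8) + 6)) + 2 = 6] 2 comes off first (subtract 2). So sub: -((x - 8) + 6) = 4.
Step 2. [-((x - 8) + 6) = 4] flip signs both sides ⇒ neg: (x - 8) + 6 = -4.
Step 3. [(x - 8) + 6 = -4] peel the +6: subtract 6 from each side. So sub: x - 8 = -10.
Step 4. [x - 8 = -10] -8 is outermost — add 8 both sides. So sub: x = -2.

Answer: x ∈ {-2}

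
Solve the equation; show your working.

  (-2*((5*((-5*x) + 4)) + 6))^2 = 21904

Step 1. [(-2*((5*((-5*x) + 4)) + 6))^2 = 21904] √ both sides: 21904 ≥ 0 gives two branches ⇒ sqrt: -2*((5*((-5*x) + 4)) + 6) = 148 or -148.
Step 2. [-2*((5*((-5*x) + 4)) + 6) = 148 or -148] leading coefficient -2: divide by -2. So div: (5*((-5*x) + 4)) + 6 = -74 or 74.
Step 3. [(5*((-5*x) + 4)) + 6 = -74 or 74] peel the +6: subtract 6 from each side ⇒ sub: 5*((-5*x) + 4) = -80 or 68.
Step 4. [5*((-5*x) + 4) = -80 or 68] LHS = 5·(…); ÷5 both sides, so div: (-5*x) + 4 = -16 or 68/5.
Step 5. [(-5*x) + 4 = -16 or 68/5] peel the +4: subtract 4 from each side. So sub: -5*x = -20 or 48/5.
Step 6. [-5*x = -20 or 48/5] divide by the outer -5 ⇒ div: x = 4 or -48/25.

Answer: x ∈ {-48/25, 4}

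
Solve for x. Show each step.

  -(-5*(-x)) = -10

Step 1. [-(-5*(-x)) = -10] leading − — multiply by −1 ⇒ neg: -5*(-x) = 10.
Step 2. [-5*(-x) = 10] LHS = -5·(…); ÷-5 both sides, so div: -x = -2.
Step 3. [-x = -2] flip signs both sides ⇒ neg: x = 2.

Answer: x ∈ {2}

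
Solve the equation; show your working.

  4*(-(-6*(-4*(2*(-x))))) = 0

Step 1. [4*(-(-6*(-4*(2*(-x))))) = 0] leading coefficient 4: divide by 4 ⇒ div: -(-6*(-4*(2*(-x)))) = 0.
Step 2. [-(-6*(-4*(2*(-x)))) = 0] LHS negated; negate both sides, so neg: -6*(-4*(2*(-x))) = 0.
Step 3. [-6*(-4*(2*(-x))) = 0] LHS = -6·(…); ÷-6 both sides ⇒ div: -4*(2*(-x)) = 0.
Step 4. [-4*(2*(-x)) = 0] divide by the outer -4, so div: 2*(-x) = 0.
Step 5. [2*(-x) = 0] divide by the outer 2 ⇒ div: -x = 0.
Step 6. [-x = 0] leading − — multiply by −1, so neg: x = 0.

Answer: x ∈ {0}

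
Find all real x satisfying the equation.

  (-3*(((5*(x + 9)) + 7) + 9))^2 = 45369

Step 1. [(-3*(((5*(x + 9)) + 7) + 9))^2 = 45369] √ both sides: 45369 ≥ 0 gives two branches, so sqrt: -3*(((5*(x + 9)) + 7) + 9) = 213 or -213.
Step 2. [-3*(((5*(x + 9)) + 7) + 9) = 213 or -213] LHS = -3·(…); ÷-3 both sides. So div: ((5*(x + 9)) + 7) + 9 = -71 or 71.
Step 3. [((5*(x + 9)) + 7) + 9 = -71 or 71] +9 is outermost — subtract 9 both sides, so sub: (5*(x + 9)) + 7 = -80 or 62.
Step 4. [(5*(x + 9)) + 7 = -80 or 62] the outer +7 inverts by subtracting 7. So sub: 5*(x + 9) = -87 or 55.
Step 5. [5*(x + 9) = -87 or 55] 5 out front; divide by 5 ⇒ div: x + 9 = -87/5 or 11.
Step 6. [x + 9 = -87/5 or 11] 9 comes off first (subtract 9), so sub: x = -132/5 or 2.

Answer: x ∈ {-132/5, 2}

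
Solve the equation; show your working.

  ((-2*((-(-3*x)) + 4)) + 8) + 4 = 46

Step 1. [((-2*((-(-3*x)) + 4)) + 8) + 4 = 46] subtract 4: x sits inside (… + 4) ⇒ sub: (-2*((-(-3*x)) + 4)) + 8 = 42.
Step 2. [(-2*((-(-3*x)) + 4)) + 8 = 42] 8 comes off first (subtract 8) ⇒ sub: -2*((-(-3*x)) + 4) = 34.
Step 3. [-2*((-(-3*x)) + 4) = 34] -2 out front; divide by -2. So div: (-(-3*x)) + 4 = -17.
Step 4. [(-(-3*x)) + 4 = -17] +4 is outermost — subtract 4 both sides ⇒ sub: -(-3*x) = -21.
Step 5. [-(-3*x) = -21] flip signs both sides. So neg: -3*x = 21.
Step 6. [-3*x = 21] LHS = -3·(…); ÷-3 both sides ⇒ div: x = -7.

Answer: x ∈ {-7}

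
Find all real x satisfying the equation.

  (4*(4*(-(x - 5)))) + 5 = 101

Step 1. [(4*(4*(-(x - 5)))) + 5 = 101] +5 is outermost — subtract 5 both sides. So sub: 4*(4*(-(x - 5))) = 96.
Step 2. [4*(4*(-(x - 5))) = 96] divide by the outer 4. So div: 4*(-(x - 5)) = 24.
Step 3. [4*(-(x - 5)) = 24] 4·(inner) — divide through by 4. So div: -(x - 5) = 6.
Step 4. [-(x - 5) = 6] leading − — multiply by −1 ⇒ neg: x - 5 = -6.
Step 5. [x - 5 = -6] the outer -5 inverts by adding 5 ⇒ sub: x = -1.

Answer: x ∈ {-1}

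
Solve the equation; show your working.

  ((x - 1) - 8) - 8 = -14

Step 1. [((x - 1) - 8) - 8 = -14] add 8: x sits inside (… - 8) ⇒ sub: (x - 1) - 8 = -6.
Step 2. [(x - 1) - 8 = -6] 8 comes off first (add 8) ⇒ sub: x - 1 = 2.
Step 3. [x - 1 = 2] peel the -1: add 1 from each side. So sub: x = 3.

Answer: x ∈ {3}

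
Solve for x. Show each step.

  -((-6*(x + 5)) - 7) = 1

Step 1. [-((-6*(x + 5)) - 7) = 1] leading − — multiply by −1, so neg: (-6*(x + 5)) - 7 = -1.
Step 2. [(-6*(x + 5)) - 7 = -1] -7 is outermost — add 7 both sides ⇒ sub: -6*(x + 5) = 6.
Step 3. [-6*(x + 5) = 6] divide by the outer -6. So div: x + 5 = -1.
Step 4. [x + 5 = -1] +5 is outermost — subtract 5 both sides ⇒ sub: x = -6.

Answer: x ∈ {-6}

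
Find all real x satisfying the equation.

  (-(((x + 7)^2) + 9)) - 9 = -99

Step 1. [(-(((x + 7)^2) + 9)) - 9 = -99] add 9: x sits inside (… - 9), so sub: -(((x + 7)^2) + 9) = -90.
Step 2. [-(((x + 7)^2) + 9) = -90] leading − — multiply by −1, so neg: ((x + 7)^2) + 9 = 90.
Step 3. [((x + 7)^2) + 9 = 90] subtract 9: x sits inside (… + 9), so sub: (x + 7)^2 = 81.
Step 4. [(x + 7)^2 = 81] √ both sides: 81 ≥ 0 gives two branches ⇒ sqrt: x + 7 = 9 or -9.
Step 5. [x + 7 = 9 or -9] peel the +7: subtract 7 from each side, so sub: x = 2 or -16.

Answer: x ∈ {-16, 2}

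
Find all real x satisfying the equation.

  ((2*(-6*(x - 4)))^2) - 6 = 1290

Step 1. [((2*(-6*(x - 4)))^2) - 6 = 1290] add 6: x sits inside (… - 6). So sub: (2*(-6*(x - 4)))^2 = 1296.
Step 2. [(2*(-6*(x - 4)))^2 = 1296] 1296 ≥ 0, LHS is (·)² — take ±√, so sqrt: 2*(-6*(x - 4)) = 36 or -36.
Step 3. [2*(-6*(x - 4)) = 36 or -36] 2 out front; divide by 2. So div: -6*(x - 4) = 18 or -18.
Step 4. [-6*(x - 4) = 18 or -18] leading coefficient -6: divide by -6 ⇒ div: x - 4 = -3 or 3.
Step 5. [x - 4 = -3 or 3] add 4: x sits inside (… - 4). So sub: x = 1 or 7.

Answer: x ∈ {1, 7}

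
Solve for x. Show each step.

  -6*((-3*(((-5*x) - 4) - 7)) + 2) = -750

Step 1. [-6*((-3*(((-5*x) - 4) - 7)) + 2) = -750] divide by the outer -6. So div: (-3*(((-5*x) - 4) - 7)) + 2 = 125.
Step 2. [(-3*(((-5*x) - 4) - 7)) + 2 = 125] the outer +2 inverts by subtracting 2. So sub: -3*(((-5*x) - 4) - 7) = 123.
Step 3. [-3*(((-5*x) - 4) - 7) = 123] divide by the outer -3, so div: ((-5*x) - 4) - 7 = -41.
Step 4. [((-5*x) - 4) - 7 = -41] peel the -7: add 7 from each side ⇒ sub: (-5*x) - 4 = -34.
Step 5. [(-5*x) - 4 = -34] 4 comes off first (add 4) ⇒ sub: -5*x = -30.
Step 6. [-5*x = -30] -5 out front; divide by -5, so div: x = 6.

Answer: x ∈ {6}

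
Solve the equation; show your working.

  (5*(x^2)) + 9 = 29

Step 1. [(5*(x^2)) + 9 = 29] +9 is outermost — subtract 9 both sides. So sub: 5*(x^2) = 20.
Step 2. [5*(x^2) = 20] 5·(inner) — divide through by 5. So div: x^2 = 4.
Step 3. [x^2 = 4] √ both sides: 4 ≥ 0 gives two branches. So sqrt: x = 2 or -2.

Answer: x ∈ {-2, 2}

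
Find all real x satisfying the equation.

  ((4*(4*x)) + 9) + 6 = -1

Step 1. [((4*(4*x)) + 9) + 6 = -1] +6 is outermost — subtract 6 both sides ⇒ sub: (4*(4*x)) + 9 = -7.
Step 2. [(4*(4*x)) + 9 = -7] peel the +9: subtract 9 from each side ⇒ sub: 4*(4*x) = -16.
Step 3. [4*(4*x) = -16] divide by the outer 4 ⇒ div: 4*x = -4.
Step 4. [4*x = -4] LHS = 4·(…); ÷4 both sides. So div: x = -1.

Answer: x ∈ {-1}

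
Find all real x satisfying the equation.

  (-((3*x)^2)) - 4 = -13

Step 1. [(-((3*x)^2)) - 4 = -13] peel the -4: add 4 from each side, so sub: -((3*x)^2) = -9.
Step 2. [-((3*x)^2) = -9] flip signs both sides. So neg: (3*x)^2 = 9.
Step 3. [(3*x)^2 = 9] LHS squared, RHS 9 ≥ 0: apply √ (±), so sqrt: 3*x = 3 or -3.
Step 4. [3*x = 3 or -3] 3 out front; divide by 3 ⇒ div: x = 1 or -1.

Answer: x ∈ {-1, 1}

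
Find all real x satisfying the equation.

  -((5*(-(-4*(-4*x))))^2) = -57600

Step 1. [-((5*(-(-4*(-4*x))))^2) = -57600] leading − — multiply by −1 ⇒ neg: (5*(-(-4*(-4*x))))^2 = 57600.
Step 2. [(5*(-(-4*(-4*x))))^2 = 57600] √ both sides: 57600 ≥ 0 gives two branches. So sqrt: 5*(-(-4*(-4*x))) = 240 or -240.
Step 3. [5*(-(-4*(-4*x))) = 240 or -240] leading coefficient 5: divide by 5, so div: -(-4*(-4*x)) = 48 or -48.
Step 4. [-(-4*(-4*x)) = 48 or -48] leading − — multiply by −1. So neg: -4*(-4*x) = -48 or 48.
Step 5. [-4*(-4*x) = -48 or 48] leading coefficient -4: divide by -4 ⇒ div: -4*x = 12 or -12.
Step 6. [-4*x = 12 or -12] -4 out front; divide by -4 ⇒ div: x = -3 or 3.

Answer: x ∈ {-3, 3}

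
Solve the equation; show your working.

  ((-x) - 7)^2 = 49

Step 1. [((-x) - 7)^2 = 49] LHS squared, RHS 49 ≥ 0: apply √ (±) ⇒ sqrt: (-x) - 7 = 7 or -7.
Step 2. [(-x) - 7 = 7 or -7] peel the -7: add 7 from each side, so sub: -x = 14 or 0.
Step 3. [-x = 14 or 0] LHS negated; negate both sides ⇒ neg: x = -14 or 0.

Answer: x ∈ {-14, 0}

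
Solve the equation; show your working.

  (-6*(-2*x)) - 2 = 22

Step 1. [(-6*(-2*x)) - 2 = 22] peel the -2: add 2 from each side ⇒ sub: -6*(-2*x) = 24.
Step 2. [-6*(-2*x) = 24] LHS = -6·(…); ÷-6 both sides. So div: -2*x = -4.
Step 3. [-2*x = -4] leading coefficient -2: divide by -2 ⇒ div: x = 2.

Answer: x ∈ {2}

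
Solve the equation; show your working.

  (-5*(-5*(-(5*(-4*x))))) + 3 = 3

Step 1. [(-5*(-5*(-(5*(-4*x))))) + 3 = 3] peel the +3: subtract 3 from each side ⇒ sub: -5*(-5*(-(5*(-4*x)))) = 0.
Step 2. [-5*(-5*(-(5*(-4*x)))) = 0] -5·(inner) — divide through by -5 ⇒ div: -5*(-(5*(-4*x))) = 0.
Step 3. [-5*(-(5*(-4*x))) = 0] -5·(inner) — divide through by -5, so div: -(5*(-4*x)) = 0.
Step 4. [-(5*(-4*x)) = 0] flip signs both sides ⇒ neg: 5*(-4*x) = 0.
Step 5. [5*(-4*x) = 0] 5·(inner) — divide through by 5. So div: -4*x = 0.
Step 6. [-4*x = 0] -4 out front; divide by -4. So div: x = 0.

Answer: x ∈ {0}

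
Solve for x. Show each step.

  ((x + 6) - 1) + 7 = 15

Step 1. [((x + 6) - 1) + 7 = 15] 7 comes off first (subtract 7) ⇒ sub: (x + 6) - 1 = 8.
Step 2. [(x + 6) - 1 = 8] the outer -1 inverts by adding 1 ⇒ sub: x + 6 = 9.
Step 3. [x + 6 = 9] the outer +6 inverts by subtracting 6, so sub: x = 3.

Answer: x ∈ {3}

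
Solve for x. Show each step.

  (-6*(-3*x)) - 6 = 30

Step 1. [(-6*(-3*x)) - 6 = 30] 6 comes off first (add 6), so sub: -6*(-3*x) = 36.
Step 2. [-6*(-3*x) = 36] -6 out front; divide by -6, so div: -3*x = -6.
Step 3. [-3*x = -6] -3·(inner) — divide through by -3, so div: x = 2.

Answer: x ∈ {2}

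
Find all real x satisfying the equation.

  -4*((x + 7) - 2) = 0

Step 1. [-4*((x + 7) - 2) = 0] -4 out front; divide by -4, so div: (x + 7) - 2 = 0.
Step 2. [(x + 7) - 2 = 0] peel the -2: add 2 from each side, so sub: x + 7 = 2.
Step 3. [x + 7 = 2] 7 comes off first (subtract 7) ⇒ sub: x = -5.

Answer: x ∈ {-5}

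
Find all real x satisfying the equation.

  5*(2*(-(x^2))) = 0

Step 1. [5*(2*(-(x^2))) = 0] 5·(inner) — divide through by 5. So div: 2*(-(x^2)) = 0.
Step 2. [2*(-(x^2)) = 0] leading coefficient 2: divide by 2 ⇒ div: -(x^2) = 0.
Step 3. [-(x^2) = 0] flip signs both sides, so neg: x^2 = 0.
Step 4. [x^2 = 0] LHS squared, RHS 0 ≥ 0: apply √ (±). So sqrt: x = 0.

Answer: x ∈ {0}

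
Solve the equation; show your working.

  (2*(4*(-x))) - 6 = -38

Step 1. [(2*(4*(-x))) - 6 = -38] add 6: x sits inside (… - 6) ⇒ sub: 2*(4*(-x)) = -32.
Step 2. [2*(4*(-x)) = -32] leading coefficient 2: divide by 2 ⇒ div: 4*(-x) = -16.
Step 3. [4*(-x) = -16] divide by the outer 4 ⇒ div: -x = -4.
Step 4. [-x = -4] flip signs both sides. So neg: x = 4.

Answer: x ∈ {4}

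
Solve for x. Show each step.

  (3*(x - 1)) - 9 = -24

Step 1. [(3*(x - 1)) - 9 = -24] 9 comes off first (add 9), so sub: 3*(x - 1) = -15.
Step 2. [3*(x - 1) = -15] LHS = 3·(…); ÷3 both sides ⇒ div: x - 1 = -5.
Step 3. [x - 1 = -5] 1 comes off first (add 1), so sub: x = -4.

Answer: x ∈ {-4}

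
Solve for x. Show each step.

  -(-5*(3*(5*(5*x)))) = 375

Step 1. [-(-5*(3*(5*(5*x)))) = 375] LHS negated; negate both sides ⇒ neg: -5*(3*(5*(5*x))) = -375.
Step 2. [-5*(3*(5*(5*x))) = -375] divide by the outer -5 ⇒ div: 3*(5*(5*x)) = 75.
Step 3. [3*(5*(5*x)) = 75] LHS = 3·(…); ÷3 both sides ⇒ div: 5*(5*x) = 25.
Step 4. [5*(5*x) = 25] 5 out front; divide by 5. So div: 5*x = 5.
Step 5. [5*x = 5] divide by the outer 5, so div: x = 1.

Answer: x ∈ {1}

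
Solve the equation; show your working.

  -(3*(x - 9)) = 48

Step 1. [-(3*(x - 9)) = 48] leading − — multiply by −1 ⇒ neg: 3*(x - 9) = -48.
Step 2. [3*(x - 9) = -48] LHS = 3·(…); ÷3 both sides ⇒ div: x - 9 = -16.
Step 3. [x - 9 = -16] 9 comes off first (add 9). So sub: x = -7.

Answer: x ∈ {-7}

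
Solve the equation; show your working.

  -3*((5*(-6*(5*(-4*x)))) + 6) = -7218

Step 1. [-3*((5*(-6*(5*(-4*x)))) + 6) = -7218] leading coefficient -3: divide by -3, so div: (5*(-6*(5*(-4*x)))) + 6 = 2406.
Step 2. [(5*(-6*(5*(-4*x)))) + 6 = 2406] the outer +6 inverts by subtracting 6. So sub: 5*(-6*(5*(-4*x))) = 2400.
Step 3. [5*(-6*(5*(-4*x))) = 2400] leading coefficient 5: divide by 5. So div: -6*(5*(-4*x)) = 480.
Step 4. [-6*(5*(-4*x)) = 480] -6·(inner) — divide through by -6. So div: 5*(-4*x) = -80.
Step 5. [5*(-4*x) = -80] divide by the outer 5, so div: -4*x = -16.
Step 6. [-4*x = -16] -4·(inner) — divide through by -4 ⇒ div: x = 4.

Answer: x ∈ {4}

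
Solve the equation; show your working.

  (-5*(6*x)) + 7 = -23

Step 1. [(-5*(6*x)) + 7 = -23] subtract 7: x sits inside (… + 7). So sub: -5*(6*x) = -30.
Step 2. [-5*(6*x) = -30] -5·(inner) — divide through by -5 ⇒ div: 6*x = 6.
Step 3. [6*x = 6] leading coefficient 6: divide by 6. So div: x = 1.

Answer: x ∈ {1}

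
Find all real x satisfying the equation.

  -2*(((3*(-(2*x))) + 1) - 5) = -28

Step 1. [-2*(((3*(-(2*x))) + 1) - 5) = -28] leading coefficient -2: divide by -2, so div: ((3*(-(2*x))) + 1) - 5 = 14.
Step 2. [((3*(-(2*x))) + 1) - 5 = 14] peel the -5: add 5 from each side ⇒ sub: (3*(-(2*x))) + 1 = 19.
Step 3. [(3*(-(2*x))) + 1 = 19] +1 is outermost — subtract 1 both sides ⇒ sub: 3*(-(2*x)) = 18.
Step 4. [3*(-(2*x)) = 18] LHS = 3·(…); ÷3 both sides, so div: -(2*x) = 6.
Step 5. [-(2*x) = 6] LHS negated; negate both sides, so neg: 2*x = -6.
Step 6. [2*x = -6] LHS = 2·(…); ÷2 both sides, so div: x = -3.

Answer: x ∈ {-3}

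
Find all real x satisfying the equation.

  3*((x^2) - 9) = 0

Step 1. [3*((x^2) - 9) = 0] 3 out front; divide by 3 ⇒ div: (x^2) - 9 = 0.
Step 2. [(x^2) - 9 = 0] add 9: x sits inside (… - 9). So sub: x^2 = 9.
Step 3. [x^2 = 9] LHS squared, RHS 9 ≥ 0: apply √ (±). So sqrt: x = 3 or -3.

Answer: x ∈ {-3, 3}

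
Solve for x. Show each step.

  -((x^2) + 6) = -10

Step 1. [-((x^2) + 6) = -10] flip signs both sides. So neg: (x^2) + 6 = 10.
Step 2. [(x^2) + 6 = 10] peel the +6: subtract 6 from each side. So sub: x^2 = 4.
Step 3. [x^2 = 4] √ both sides: 4 ≥ 0 gives two branches. So sqrt: x = 2 or -2.

Answer: x ∈ {-2, 2}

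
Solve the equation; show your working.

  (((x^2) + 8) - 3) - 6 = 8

Step 1. [(((x^2) + 8) - 3) - 6 = 8] -6 is outermost — add 6 both sides ⇒ sub: ((x^2) + 8) - 3 = 14.
Step 2. [((x^2) + 8) - 3 = 14] the outer -3 inverts by adding 3, so sub: (x^2) + 8 = 17.
Step 3. [(x^2) + 8 = 17] 8 comes off first (subtract 8), so sub: x^2 = 9.
Step 4. [x^2 = 9] LHS squared, RHS 9 ≥ 0: apply √ (±), so sqrt: x = 3 or -3.

Answer: x ∈ {-3, 3}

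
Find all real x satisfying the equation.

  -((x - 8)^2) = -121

Step 1. [-((x - 8)^2) = -121] leading − — multiply by −1, so neg: (x - 8)^2 = 121.
Step 2. [(x - 8)^2 = 121] 121 ≥ 0, LHS is (·)² — take ±√, so sqrt: x - 8 = 11 or -11.
Step 3. [x - 8 = 11 or -11] the outer -8 inverts by adding 8, so sub: x = 19 or -3.

Answer: x ∈ {-3, 19}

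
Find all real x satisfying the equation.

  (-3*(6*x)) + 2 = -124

Step 1. [(-3*(6*x)) + 2 = -124] the outer +2 inverts by subtracting 2. So sub: -3*(6*x) = -126.
Step 2. [-3*(6*x) = -126] divide by the outer -3 ⇒ div: 6*x = 42.
Step 3. [6*x = 42] 6·(inner) — divide through by 6 ⇒ div: x = 7.

Answer: x ∈ {7}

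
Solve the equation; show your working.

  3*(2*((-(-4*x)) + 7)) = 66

Step 1. [3*(2*((-(-4*x)) + 7)) = 66] 3 out front; divide by 3. So div: 2*((-(-4*x)) + 7) = 22.
Step 2. [2*((-(-4*x)) + 7) = 22] LHS = 2·(…); ÷2 both sides, so div: (-(-4*x)) + 7 = 11.
Step 3. [(-(-4*x)) + 7 = 11] subtract 7: x sits inside (… + 7), so sub: -(-4*x) = 4.
Step 4. [-(-4*x) = 4] LHS negated; negate both sides, so neg: -4*x = -4.
Step 5. [-4*x = -4] LHS = -4·(…); ÷-4 both sides. So div: x = 1.

Answer: x ∈ {1}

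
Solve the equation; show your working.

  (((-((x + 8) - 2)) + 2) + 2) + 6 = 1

Step 1. [(((-((x + 8) - 2)) + 2) + 2) + 6 = 1] subtract 6: x sits inside (… + 6) ⇒ sub: ((-((x + 8) - 2)) + 2) + 2 = -5.
Step 2. [((-((x + 8) - 2)) + 2) + 2 = -5] peel the +2: subtract 2 from each side ⇒ sub: (-((x + 8) - 2)) + 2 = -7.
Step 3. [(-((x + 8) - 2)) + 2 = -7] subtract 2: x sits inside (… + 2). So sub: -((x + 8) - 2) = -9.
Step 4. [-((x + 8) - 2) = -9] leading − — multiply by −1 ⇒ neg: (x + 8) - 2 = 9.
Step 5. [(x + 8) - 2 = 9] 2 comes off first (add 2) ⇒ sub: x + 8 = 11.
Step 6. [x + 8 = 11] the outer +8 inverts by subtracting 8, so sub: x = 3.

Answer: x ∈ {3}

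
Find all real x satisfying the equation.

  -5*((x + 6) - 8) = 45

Step 1. [-5*((x + 6) - 8) = 45] divide by the outer -5 ⇒ div: (x + 6) - 8 = -9.
Step 2. [(x + 6) - 8 = -9] the outer -8 inverts by adding 8. So sub: x + 6 = -1.
Step 3. [x + 6 = -1] subtract 6: x sits inside (… + 6), so sub: x = -7.

Answer: x ∈ {-7}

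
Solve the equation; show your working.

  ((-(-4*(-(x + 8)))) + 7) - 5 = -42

Step 1. [((-(-4*(-(x + 8)))) + 7) - 5 = -42] peel the -5: add 5 from each side. So sub: (-(-4*(-(x + 8)))) + 7 = -37.
Step 2. [(-(-4*(-(x + 8)))) + 7 = -37] peel the +7: subtract 7 from each side, so sub: -(-4*(-(x + 8))) = -44.
Step 3. [-(-4*(-(x + 8))) = -44] leading − — multiply by −1. So neg: -4*(-(x + 8)) = 44.
Step 4. [-4*(-(x + 8)) = 44] leading coefficient -4: divide by -4 ⇒ div: -(x + 8) = -11.
Step 5. [-(x + 8) = -11] leading − — multiply by −1 ⇒ neg: x + 8 = 11.
Step 6. [x + 8 = 11] the outer +8 inverts by subtracting 8, so sub: x = 3.

Answer: x ∈ {3}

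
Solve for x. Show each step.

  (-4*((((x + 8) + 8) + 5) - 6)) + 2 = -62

Step 1. [(-4*((((x + 8) + 8) + 5) - 6)) + 2 = -62] +2 is outermost — subtract 2 both sides ⇒ sub: -4*((((x + 8) + 8) + 5) - 6) = -64.
Step 2. [-4*((((x + 8) + 8) + 5) - 6) = -64] leading coefficient -4: divide by -4 ⇒ div: (((x + 8) + 8) + 5) - 6 = 16.
Step 3. [(((x + 8) + 8) + 5) - 6 = 16] the outer -6 inverts by adding 6, so sub: ((x + 8) + 8) + 5 = 22.
Step 4. [((x + 8) + 8) + 5 = 22] 5 comes off first (subtract 5), so sub: (x + 8) + 8 = 17.
Step 5. [(x + 8) + 8 = 17] peel the +8: subtract 8 from each side. So sub: x + 8 = 9.
Step 6. [x + 8 = 9] peel the +8: subtract 8 from each side. So sub: x = 1.

Answer: x ∈ {1}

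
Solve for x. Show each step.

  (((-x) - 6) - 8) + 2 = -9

Step 1. [(((-x) - 6) - 8) + 2 = -9] the outer +2 inverts by subtracting 2, so sub: ((-x) - 6) - 8 = -11.
Step 2. [((-x) - 6) - 8 = -11] add 8: x sits inside (… - 8). So sub: (-x) - 6 = -3.
Step 3. [(-x) - 6 = -3] the outer -6 inverts by adding 6. So sub: -x = 3.
Step 4. [-x = 3] flip signs both sides. So neg: x = -3.

Answer: x ∈ {-3}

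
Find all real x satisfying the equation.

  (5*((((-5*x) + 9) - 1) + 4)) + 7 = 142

Step 1. [(5*((((-5*x) + 9) - 1) + 4)) + 7 = 142] +7 is outermost — subtract 7 both sides ⇒ sub: 5*((((-5*x) + 9) - 1) + 4) = 135.
Step 2. [5*((((-5*x) + 9) - 1) + 4) = 135] leading coefficient 5: divide by 5. So div: (((-5*x) + 9) - 1) + 4 = 27.
Step 3. [(((-5*x) + 9) - 1) + 4 = 27] peel the +4: subtract 4 from each side, so sub: ((-5*x) + 9) - 1 = 23.
Step 4. [((-5*x) + 9) - 1 = 23] add 1: x sits inside (… - 1) ⇒ sub: (-5*x) + 9 = 24.
Step 5. [(-5*x) + 9 = 24] peel the +9: subtract 9 from each side. So sub: -5*x = 15.
Step 6. [-5*x = 15] leading coefficient -5: divide by -5 ⇒ div: x = -3.

Answer: x ∈ {-3}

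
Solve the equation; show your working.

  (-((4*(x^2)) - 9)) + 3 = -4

Step 1. [(-((4*(x^2)) - 9)) + 3 = -4] subtract 3: x sits inside (… + 3). So sub: -((4*(x^2)) - 9) = -7.
Step 2. [-((4*(x^2)) - 9) = -7] leading − — multiply by −1, so neg: (4*(x^2)) - 9 = 7.
Step 3. [(4*(x^2)) - 9 = 7] the outer -9 inverts by adding 9. So sub: 4*(x^2) = 16.
Step 4. [4*(x^2) = 16] leading coefficient 4: divide by 4. So div: x^2 = 4.
Step 5. [x^2 = 4] √ both sides: 4 ≥ 0 gives two branches ⇒ sqrt: x = 2 or -2.

Answer: x ∈ {-2, 2}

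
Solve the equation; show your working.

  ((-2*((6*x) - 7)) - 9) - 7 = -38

Step 1. [((-2*((6*x) - 7)) - 9) - 7 = -38] add 7: x sits inside (… - 7) ⇒ sub: (-2*((6*x) - 7)) - 9 = -31.
Step 2. [(-2*((6*x) - 7)) - 9 = -31] 9 comes off first (add 9) ⇒ sub: -2*((6*x) - 7) = -22.
Step 3. [-2*((6*x) - 7) = -22] -2 out front; divide by -2 ⇒ div: (6*x) - 7 = 11.
Step 4. [(6*x) - 7 = 11] 7 comes off first (add 7) ⇒ sub: 6*x = 18.
Step 5. [6*x = 18] 6 out front; divide by 6, so div: x = 3.

Answer: x ∈ {3}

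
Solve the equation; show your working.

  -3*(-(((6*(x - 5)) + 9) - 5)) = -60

Step 1. [-3*(-(((6*(x - 5)) + 9) - 5)) = -60] leading coefficient -3: divide by -3 ⇒ div: -(((6*(x - 5)) + 9) - 5) = 20.
Step 2. [-(((6*(x - 5)) + 9) - 5) = 20] LHS negated; negate both sides, so neg: ((6*(x - 5)) + 9) - 5 = -20.
Step 3. [((6*(x - 5)) + 9) - 5 = -20] 5 comes off first (add 5), so sub: (6*(x - 5)) + 9 = -15.
Step 4. [(6*(x - 5)) + 9 = -15] peel the +9: subtract 9 from each side ⇒ sub: 6*(x - 5) = -24.
Step 5. [6*(x - 5) = -24] 6·(inner) — divide through by 6, so div: x - 5 = -4.
Step 6. [x - 5 = -4] peel the -5: add 5 from each side ⇒ sub: x = 1.

Answer: x ∈ {1}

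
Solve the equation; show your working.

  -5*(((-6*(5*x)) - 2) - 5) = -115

Step 1. [-5*(((-6*(5*x)) - 2) - 5) = -115] -5·(inner) — divide through by -5 ⇒ div: ((-6*(5*x)) - 2) - 5 = 23.
Step 2. [((-6*(5*x)) - 2) - 5 = 23] the outer -5 inverts by adding 5, so sub: (-6*(5*x)) - 2 = 28.
Step 3. [(-6*(5*x)) - 2 = 28] add 2: x sits inside (… - 2), so sub: -6*(5*x) = 30.
Step 4. [-6*(5*x) = 30] -6·(inner) — divide through by -6. So div: 5*x = -5.
Step 5. [5*x = -5] 5 out front; divide by 5 ⇒ div: x = -1.

Answer: x ∈ {-1}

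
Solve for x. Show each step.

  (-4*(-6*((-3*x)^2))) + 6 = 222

Step 1. [(-4*(-6*((-3*x)^2))) + 6 = 222] peel the +6: subtract 6 from each side, so sub: -4*(-6*((-3*x)^2)) = 216.
Step 2. [-4*(-6*((-3*x)^2)) = 216] -4 out front; divide by -4. So div: -6*((-3*x)^2) = -54.
Step 3. [-6*((-3*x)^2) = -54] LHS = -6·(…); ÷-6 both sides. So div: (-3*x)^2 = 9.
Step 4. [(-3*x)^2 = 9] 9 ≥ 0, LHS is (·)² — take ±√. So sqrt: -3*x = 3 or -3.
Step 5. [-3*x = 3 or -3] -3·(inner) — divide through by -3, so div: x = -1 or 1.

Answer: x ∈ {-1, 1}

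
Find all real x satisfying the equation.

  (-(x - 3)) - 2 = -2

Step 1. [(-(x - 3)) - 2 = -2] the outer -2 inverts by adding 2 ⇒ sub: -(x - 3) = 0.
Step 2. [-(x - 3) = 0] LHS negated; negate both sides, so neg: x - 3 = 0.
Step 3. [x - 3 = 0] -3 is outermost — add 3 both sides, so sub: x = 3.

Answer: x ∈ {3}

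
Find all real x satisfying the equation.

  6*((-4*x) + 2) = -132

Step 1. [6*((-4*x) + 2) = -132] leading coefficient 6: divide by 6 ⇒ div: (-4*x) + 2 = -22.
Step 2. [(-4*x) + 2 = -22] 2 comes off first (subtract 2), so sub: -4*x = -24.
Step 3. [-4*x = -24] LHS = -4·(…); ÷-4 both sides. So div: x = 6.

Answer: x ∈ {6}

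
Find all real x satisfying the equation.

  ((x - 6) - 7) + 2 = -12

Step 1. [((x - 6) - 7) + 2 = -12] subtract 2: x sits inside (… + 2), so sub: (x - 6) - 7 = -14.
Step 2. [(x - 6) - 7 = -14] 7 comes off first (add 7) ⇒ sub: x - 6 = -7.
Step 3. [x - 6 = -7] peel the -6: add 6 from each side. So sub: x = -1.

Answer: x ∈ {-1}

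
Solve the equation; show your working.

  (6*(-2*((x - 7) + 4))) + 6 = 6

Step 1. [(6*(-2*((x - 7) + 4))) + 6 = 6] 6 | LHS and 6 | 6: pull 6 out. So factor: (-2*((x - 7) + 4)) + 1 = 1.
Step 2. [(-2*((x - 7) + 4)) + 1 = 1] the outer +1 inverts by subtracting 1. So sub: -2*((x - 7) + 4) = 0.
Step 3. [-2*((x - 7) + 4) = 0] -2 out front; divide by -2, so div: (x - 7) + 4 = 0.
Step 4. [(x - 7) + 4 = 0] +4 is outermost — subtract 4 both sides ⇒ sub: x - 7 = -4.
Step 5. [x - 7 = -4] -7 is outermost — add 7 both sides, so sub: x = 3.

Answer: x ∈ {3}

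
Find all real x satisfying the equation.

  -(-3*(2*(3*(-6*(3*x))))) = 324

Step 1. [-(-3*(2*(3*(-6*(3*x))))) = 324] LHS negated; negate both sides, so neg: -3*(2*(3*(-6*(3*x)))) = -324.
Step 2. [-3*(2*(3*(-6*(3*x)))) = -324] -3·(inner) — divide through by -3. So div: 2*(3*(-6*(3*x))) = 108.
Step 3. [2*(3*(-6*(3*x))) = 108] LHS = 2·(…); ÷2 both sides. So div: 3*(-6*(3*x)) = 54.
Step 4. [3*(-6*(3*x)) = 54] LHS = 3·(…); ÷3 both sides ⇒ div: -6*(3*x) = 18.
Step 5. [-6*(3*x) = 18] -6·(inner) — divide through by -6. So div: 3*x = -3.
Step 6. [3*x = -3] 3·(inner) — divide through by 3. So div: x = -1.

Answer: x ∈ {-1}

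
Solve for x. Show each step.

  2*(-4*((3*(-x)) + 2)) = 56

Step 1. [2*(-4*((3*(-x)) + 2)) = 56] 2·(inner) — divide through by 2. So div: -4*((3*(-x)) + 2) = 28.
Step 2. [-4*((3*(-x)) + 2) = 28] -4 out front; divide by -4 ⇒ div: (3*(-x)) + 2 = -7.
Step 3. [(3*(-x)) + 2 = -7] +2 is outermost — subtract 2 both sides. So sub: 3*(-x) = -9.
Step 4. [3*(-x) = -9] LHS = 3·(…); ÷3 both sides. So div: -x = -3.
Step 5. [-x = -3] leading − — multiply by −1. So neg: x = 3.

Answer: x ∈ {3}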